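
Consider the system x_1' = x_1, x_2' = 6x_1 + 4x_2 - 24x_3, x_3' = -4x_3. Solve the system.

Coefficient matrix A = [[1, 0, 0], [6, 4, -24], [0, 0, -4]].
det(A - λI) = 0 gives eigenvalues λ = -4, 4, 1.
For λ=-4: eigenvector (0,3,1).
For λ=4: eigenvector (0,1,0).
For λ=1: eigenvector (1,-2,0).
General solution: c_1e^(-4t)(0,3,1) + c_2e^(4t)(0,1,0) + c_3e^(t)(1,-2,0).

x_1(t) = c_3e^(t), x_2(t) = 3c_1e^(-4t) + c_2e^(4t) - 2c_3e^(t), x_3(t) = c_1e^(-4t)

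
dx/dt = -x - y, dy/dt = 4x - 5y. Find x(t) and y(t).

Coefficient matrix A = [[-1, -1], [4, -5]].
Characteristic polynomial det(A - λI) = λ^2 + 6λ + 9 = 0.
Single eigenvalue λ = -3 with algebraic multiplicity 2.
Eigenvector v = (1,2); generalized eigenvector w with (A-λI)w=v is (2,3).
General solution: e^(-3t)[C_1·v + C_2·(t·v + w)].

x(t) = C_1e^(-3t) + C_2te^(-3t) + 2C_2e^(-3t), y(t) = 2C_1e^(-3t) + 2C_2te^(-3t) + 3C_2e^(-3t)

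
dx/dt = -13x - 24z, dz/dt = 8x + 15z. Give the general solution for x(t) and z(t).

x(t) = 2K_1e^(-t) + 3K_2e^(3t), z(t) = -K_1e^(-t) - 2K_2e^(3t)

Coefficient matrix A = [[-13, -24], [8, 15]].
Characteristic polynomial det(A - λI) = λ^2 - 2λ - 3 = 0.
Eigenvalues λ = -1, 3.
For λ=-1: (A-λI) row 1 is [-12, -24], so an eigenvector is (2, -1).
For λ=3: (A-λI) row 1 is [-16, -24], so an eigenvector is (3, -2).
General solution: K_1e^(-t)(2,-1) + K_2e^(3t)(3,-2).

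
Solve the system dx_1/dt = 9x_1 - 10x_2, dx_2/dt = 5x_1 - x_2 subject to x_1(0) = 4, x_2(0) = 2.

Coefficient matrix A = [[9, -10], [5, -1]].
Characteristic polynomial det(A - λI) = λ^2 - 8λ + 41 = 0.
Eigenvalues λ = 4 ± 5i (complex conjugate pair).
For λ=4+5i: an eigenvector is (-1,-1) - i(1,0) = (-1 - i, -1).
A real fundamental pair from Re and Im of e^((4+5i)t)v: X_1 = e^(4t)(cos(5t)·(-1,-1) + sin(5t)·(1,0)), X_2 = e^(4t)(sin(5t)·(-1,-1) - cos(5t)·(1,0)).
General solution: c_1X_1 + c_2X_2.
Applying x_1(0)=4, x_2(0)=2 gives c_1=-2, c_2=-2.

x_1(t) = 4e^(4t)cos(5t), x_2(t) = 2e^(4t)sin(5t) + 2e^(4t)cos(5t)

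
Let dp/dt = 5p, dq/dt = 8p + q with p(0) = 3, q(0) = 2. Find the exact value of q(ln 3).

A = [[5,0],[8,1]]; eigenvalues λ = 5, 1.
Eigenvectors: (1,2) for λ=5, (0,-1) for λ=1.
From the initial condition, c_1 = 3, c_2 = 4.
q(ln 3) = (3)(3^5)(2) + (4)(3^1)(-1) = 1446.

1446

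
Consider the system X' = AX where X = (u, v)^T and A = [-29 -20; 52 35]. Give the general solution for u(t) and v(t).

Coefficient matrix A = [[-29, -20], [52, 35]].
Characteristic polynomial det(A - λI) = λ^2 - 6λ + 25 = 0.
Eigenvalues λ = 3 ± 4i (complex conjugate pair).
For λ=3+4i: an eigenvector is (2,-3) - i(-1,2) = (2 + i, -3 - 2i).
A real fundamental pair from Re and Im of e^((3+4i)t)v: X_1 = e^(3t)(cos(4t)·(2,-3) + sin(4t)·(-1,2)), X_2 = e^(3t)(sin(4t)·(2,-3) - cos(4t)·(-1,2)).
General solution: c_1X_1 + c_2X_2.

u(t) = -c_1e^(3t)sin(4t) + 2c_1e^(3t)cos(4t) + 2c_2e^(3t)sin(4t) + c_2e^(3t)cos(4t), v(t) = 2c_1e^(3t)sin(4t) - 3c_1e^(3t)cos(4t) - 3c_2e^(3t)sin(4t) - 2c_2e^(3t)cos(4t)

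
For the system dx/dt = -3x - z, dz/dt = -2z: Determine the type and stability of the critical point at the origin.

A = [[-3,-1],[0,-2]]; det(A-λI) = λ^2 + 5λ + 6.
λ = -2, -3: both negative.

stable node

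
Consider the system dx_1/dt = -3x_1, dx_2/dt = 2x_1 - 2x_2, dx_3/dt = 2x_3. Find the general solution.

Coefficient matrix A = [[-3, 0, 0], [2, -2, 0], [0, 0, 2]].
det(A - λI) = 0 gives eigenvalues λ = -3, -2, 2.
For λ=-3: eigenvector (1,-2,0).
For λ=-2: eigenvector (0,1,0).
For λ=2: eigenvector (0,0,1).
General solution: C_1e^(-3t)(1,-2,0) + C_2e^(-2t)(0,1,0) + C_3e^(2t)(0,0,1).

x_1(t) = C_1e^(-3t), x_2(t) = -2C_1e^(-3t) + C_2e^(-2t), x_3(t) = C_3e^(2t)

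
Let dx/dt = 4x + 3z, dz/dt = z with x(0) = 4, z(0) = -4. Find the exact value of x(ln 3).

A = [[4,3],[0,1]]; eigenvalues λ = 1, 4.
Eigenvectors: (-1,1) for λ=1, (-1,0) for λ=4.
From the initial condition, c_1 = -4, c_2 = 0.
x(ln 3) = (-4)(3^1)(-1) + (0)(3^4)(-1) = 12.

12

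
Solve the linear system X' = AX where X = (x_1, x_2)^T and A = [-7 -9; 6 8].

x_1(t) = -c_1e^(2t) - 3c_2e^(-t), x_2(t) = c_1e^(2t) + 2c_2e^(-t)

Coefficient matrix A = [[-7, -9], [6, 8]].
Characteristic polynomial det(A - λI) = λ^2 - λ - 2 = 0.
Eigenvalues λ = 2, -1.
For λ=2: (A-λI) row 1 is [-9, -9], so an eigenvector is (-1, 1).
For λ=-1: (A-λI) row 1 is [-6, -9], so an eigenvector is (-3, 2).
General solution: c_1e^(2t)(-1,1) + c_2e^(-t)(-3,2).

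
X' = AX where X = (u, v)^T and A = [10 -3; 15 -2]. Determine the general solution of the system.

Coefficient matrix A = [[10, -3], [15, -2]].
Characteristic polynomial det(A - λI) = λ^2 - 8λ + 25 = 0.
Eigenvalues λ = 4 ± 3i (complex conjugate pair).
For λ=4+3i: an eigenvector is (-1,-2) - i(0,-1) = (-1, -2 + i).
A real fundamental pair from Re and Im of e^((4+3i)t)v: X_1 = e^(4t)(cos(3t)·(-1,-2) + sin(3t)·(0,-1)), X_2 = e^(4t)(sin(3t)·(-1,-2) - cos(3t)·(0,-1)).
General solution: K_1X_1 + K_2X_2.

u(t) = -K_1e^(4t)cos(3t) - K_2e^(4t)sin(3t), v(t) = -K_1e^(4t)sin(3t) - 2K_1e^(4t)cos(3t) - 2K_2e^(4t)sin(3t) + K_2e^(4t)cos(3t)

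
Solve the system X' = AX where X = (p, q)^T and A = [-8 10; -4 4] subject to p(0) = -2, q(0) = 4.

Coefficient matrix A = [[-8, 10], [-4, 4]].
Characteristic polynomial det(A - λI) = λ^2 + 4λ + 8 = 0.
Eigenvalues λ = -2 ± 2i (complex conjugate pair).
For λ=-2+2i: an eigenvector is (-2,-1) - i(1,1) = (-2 - i, -1 - i).
A real fundamental pair from Re and Im of e^((-2+2i)t)v: X_1 = e^(-2t)(cos(2t)·(-2,-1) + sin(2t)·(1,1)), X_2 = e^(-2t)(sin(2t)·(-2,-1) - cos(2t)·(1,1)).
General solution: C_1X_1 + C_2X_2.
Applying p(0)=-2, q(0)=4 gives C_1=6, C_2=-10.

p(t) = 26e^(-2t)sin(2t) - 2e^(-2t)cos(2t), q(t) = 16e^(-2t)sin(2t) + 4e^(-2t)cos(2t)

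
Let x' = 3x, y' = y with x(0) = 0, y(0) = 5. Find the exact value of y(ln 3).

15

A = [[3,0],[0,1]]; eigenvalues λ = 1, 3.
Eigenvectors: (0,1) for λ=1, (-1,0) for λ=3.
From the initial condition, c_1 = 5, c_2 = 0.
y(ln 3) = (5)(3^1)(1) + (0)(3^3)(0) = 15.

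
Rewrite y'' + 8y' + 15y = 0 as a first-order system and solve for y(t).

y(t) = K_1e^(-3t) + K_2e^(-5t)

Let x_1 = y, x_2 = y'. Then x_1' = x_2 and x_2' = -15x_1 - 8x_2.
A = [[0,1],[-15,-8]]; det(A-λI) = λ^2 + 8λ + 15.
Eigenvalues λ = -3, -5 with eigenvectors (1,-3), (1,-5).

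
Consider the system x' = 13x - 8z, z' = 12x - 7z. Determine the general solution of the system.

x(t) = C_1e^(5t) + 2C_2e^(t), z(t) = C_1e^(5t) + 3C_2e^(t)

Coefficient matrix A = [[13, -8], [12, -7]].
Characteristic polynomial det(A - λI) = λ^2 - 6λ + 5 = 0.
Eigenvalues λ = 5, 1.
For λ=5: (A-λI) row 1 is [8, -8], so an eigenvector is (1, 1).
For λ=1: (A-λI) row 1 is [12, -8], so an eigenvector is (2, 3).
General solution: C_1e^(5t)(1,1) + C_2e^(t)(2,3).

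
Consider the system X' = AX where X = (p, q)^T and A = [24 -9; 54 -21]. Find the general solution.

p(t) = C_1e^(-3t) - C_2e^(6t), q(t) = 3C_1e^(-3t) - 2C_2e^(6t)

Coefficient matrix A = [[24, -9], [54, -21]].
Characteristic polynomial det(A - λI) = λ^2 - 3λ - 18 = 0.
Eigenvalues λ = -3, 6.
For λ=-3: (A-λI) row 1 is [27, -9], so an eigenvector is (1, 3).
For λ=6: (A-λI) row 1 is [18, -9], so an eigenvector is (-1, -2).
General solution: C_1e^(-3t)(1,3) + C_2e^(6t)(-1,-2).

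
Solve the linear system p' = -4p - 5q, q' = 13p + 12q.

p(t) = -2K_1e^(4t)sin(t) - K_1e^(4t)cos(t) - K_2e^(4t)sin(t) + 2K_2e^(4t)cos(t), q(t) = 3K_1e^(4t)sin(t) + 2K_1e^(4t)cos(t) + 2K_2e^(4t)sin(t) - 3K_2e^(4t)cos(t)

Coefficient matrix A = [[-4, -5], [13, 12]].
Characteristic polynomial det(A - λI) = λ^2 - 8λ + 17 = 0.
Eigenvalues λ = 4 ± i (complex conjugate pair).
For λ=4+i: an eigenvector is (-1,2) - i(-2,3) = (-1 + 2i, 2 - 3i).
A real fundamental pair from Re and Im of e^((4+i)t)v: X_1 = e^(4t)(cos(t)·(-1,2) + sin(t)·(-2,3)), X_2 = e^(4t)(sin(t)·(-1,2) - cos(t)·(-2,3)).
General solution: K_1X_1 + K_2X_2.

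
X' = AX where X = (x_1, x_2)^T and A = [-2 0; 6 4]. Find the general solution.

Coefficient matrix A = [[-2, 0], [6, 4]].
Characteristic polynomial det(A - λI) = λ^2 - 2λ - 8 = 0.
Eigenvalues λ = 4, -2.
For λ=4: (A-λI) row 1 is [-6, 0], so an eigenvector is (0, 1).
For λ=-2: (A-λI) row 2 is [6, 6], so an eigenvector is (-1, 1).
General solution: K_1e^(4t)(0,1) + K_2e^(-2t)(-1,1).

x_1(t) = -K_2e^(-2t), x_2(t) = K_1e^(4t) + K_2e^(-2t)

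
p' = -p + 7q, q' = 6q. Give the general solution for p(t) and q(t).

Coefficient matrix A = [[-1, 7], [0, 6]].
Characteristic polynomial det(A - λI) = λ^2 - 5λ - 6 = 0.
Eigenvalues λ = 6, -1.
For λ=6: (A-λI) row 1 is [-7, 7], so an eigenvector is (1, 1).
For λ=-1: (A-λI) row 1 is [0, 7], so an eigenvector is (-1, 0).
General solution: K_1e^(6t)(1,1) + K_2e^(-t)(-1,0).

p(t) = K_1e^(6t) - K_2e^(-t), q(t) = K_1e^(6t)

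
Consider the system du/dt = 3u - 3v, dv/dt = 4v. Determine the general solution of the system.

Coefficient matrix A = [[3, -3], [0, 4]].
Characteristic polynomial det(A - λI) = λ^2 - 7λ + 12 = 0.
Eigenvalues λ = 3, 4.
For λ=3: (A-λI) row 1 is [0, -3], so an eigenvector is (1, 0).
For λ=4: (A-λI) row 1 is [-1, -3], so an eigenvector is (-3, 1).
General solution: C_1e^(3t)(1,0) + C_2e^(4t)(-3,1).

u(t) = C_1e^(3t) - 3C_2e^(4t), v(t) = C_2e^(4t)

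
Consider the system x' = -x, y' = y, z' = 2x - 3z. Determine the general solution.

Coefficient matrix A = [[-1, 0, 0], [0, 1, 0], [2, 0, -3]].
det(A - λI) = 0 gives eigenvalues λ = -1, 1, -3.
For λ=-1: eigenvector (1,0,1).
For λ=1: eigenvector (0,1,0).
For λ=-3: eigenvector (0,0,1).
General solution: K_1e^(-t)(1,0,1) + K_2e^(t)(0,1,0) + K_3e^(-3t)(0,0,1).

x(t) = K_1e^(-t), y(t) = K_2e^(t), z(t) = K_1e^(-t) + K_3e^(-3t)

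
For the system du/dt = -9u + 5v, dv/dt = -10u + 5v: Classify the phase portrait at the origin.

A = [[-9,5],[-10,5]]; det(A-λI) = λ^2 + 4λ + 5.
λ = -2 ± i: negative real part.

stable spiral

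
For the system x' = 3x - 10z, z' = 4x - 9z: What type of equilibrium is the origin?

stable spiral

A = [[3,-10],[4,-9]]; det(A-λI) = λ^2 + 6λ + 13.
λ = -3 ± 2i: negative real part.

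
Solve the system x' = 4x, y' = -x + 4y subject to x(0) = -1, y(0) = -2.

x(t) = -e^(4t), y(t) = te^(4t) - 2e^(4t)

Coefficient matrix A = [[4, 0], [-1, 4]].
Characteristic polynomial det(A - λI) = λ^2 - 8λ + 16 = 0.
Single eigenvalue λ = 4 with algebraic multiplicity 2.
Eigenvector v = (0,1); generalized eigenvector w with (A-λI)w=v is (-1,-3).
General solution: e^(4t)[c_1·v + c_2·(t·v + w)].
Applying x(0)=-1, y(0)=-2 gives c_1=1, c_2=1.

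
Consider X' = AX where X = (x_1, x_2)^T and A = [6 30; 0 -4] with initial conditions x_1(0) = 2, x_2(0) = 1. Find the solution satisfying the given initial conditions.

Coefficient matrix A = [[6, 30], [0, -4]].
Characteristic polynomial det(A - λI) = λ^2 - 2λ - 24 = 0.
Eigenvalues λ = -4, 6.
For λ=-4: (A-λI) row 1 is [10, 30], so an eigenvector is (3, -1).
For λ=6: (A-λI) row 1 is [0, 30], so an eigenvector is (1, 0).
General solution: c_1e^(-4t)(3,-1) + c_2e^(6t)(1,0).
Applying x_1(0)=2, x_2(0)=1 gives c_1=-1, c_2=5.

x_1(t) = 5e^(6t) - 3e^(-4t), x_2(t) = e^(-4t)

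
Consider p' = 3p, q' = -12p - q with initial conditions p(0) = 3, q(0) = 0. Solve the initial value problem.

Coefficient matrix A = [[3, 0], [-12, -1]].
Characteristic polynomial det(A - λI) = λ^2 - 2λ - 3 = 0.
Eigenvalues λ = -1, 3.
For λ=-1: (A-λI) row 1 is [4, 0], so an eigenvector is (0, 1).
For λ=3: (A-λI) row 2 is [-12, -4], so an eigenvector is (1, -3).
General solution: K_1e^(-t)(0,1) + K_2e^(3t)(1,-3).
Applying p(0)=3, q(0)=0 gives K_1=9, K_2=3.

p(t) = 3e^(3t), q(t) = -9e^(3t) + 9e^(-t)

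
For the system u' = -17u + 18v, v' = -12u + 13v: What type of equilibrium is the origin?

saddle

A = [[-17,18],[-12,13]]; det(A-λI) = λ^2 + 4λ - 5.
λ = -5, 1: opposite signs.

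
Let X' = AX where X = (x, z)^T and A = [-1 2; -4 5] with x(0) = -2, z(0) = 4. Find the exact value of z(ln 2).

A = [[-1,2],[-4,5]]; eigenvalues λ = 1, 3.
Eigenvectors: (-1,-1) for λ=1, (1,2) for λ=3.
From the initial condition, c_1 = 8, c_2 = 6.
z(ln 2) = (8)(2^1)(-1) + (6)(2^3)(2) = 80.

80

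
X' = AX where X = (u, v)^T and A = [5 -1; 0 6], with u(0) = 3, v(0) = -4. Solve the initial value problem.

u(t) = 4e^(6t) - e^(5t), v(t) = -4e^(6t)

Coefficient matrix A = [[5, -1], [0, 6]].
Characteristic polynomial det(A - λI) = λ^2 - 11λ + 30 = 0.
Eigenvalues λ = 5, 6.
For λ=5: (A-λI) row 1 is [0, -1], so an eigenvector is (-1, 0).
For λ=6: (A-λI) row 1 is [-1, -1], so an eigenvector is (-1, 1).
General solution: K_1e^(5t)(-1,0) + K_2e^(6t)(-1,1).
Applying u(0)=3, v(0)=-4 gives K_1=1, K_2=-4.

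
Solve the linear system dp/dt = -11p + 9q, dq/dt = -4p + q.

Coefficient matrix A = [[-11, 9], [-4, 1]].
Characteristic polynomial det(A - λI) = λ^2 + 10λ + 25 = 0.
Single eigenvalue λ = -5 with algebraic multiplicity 2.
Eigenvector v = (3,2); generalized eigenvector w with (A-λI)w=v is (1,1).
General solution: e^(-5t)[K_1·v + K_2·(t·v + w)].

p(t) = 3K_1e^(-5t) + 3K_2te^(-5t) + K_2e^(-5t), q(t) = 2K_1e^(-5t) + 2K_2te^(-5t) + K_2e^(-5t)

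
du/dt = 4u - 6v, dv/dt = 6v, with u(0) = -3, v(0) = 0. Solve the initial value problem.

u(t) = -3e^(4t), v(t) = 0

Coefficient matrix A = [[4, -6], [0, 6]].
Characteristic polynomial det(A - λI) = λ^2 - 10λ + 24 = 0.
Eigenvalues λ = 6, 4.
For λ=6: (A-λI) row 1 is [-2, -6], so an eigenvector is (-3, 1).
For λ=4: (A-λI) row 1 is [0, -6], so an eigenvector is (1, 0).
General solution: K_1e^(6t)(-3,1) + K_2e^(4t)(1,0).
Applying u(0)=-3, v(0)=0 gives K_1=0, K_2=-3.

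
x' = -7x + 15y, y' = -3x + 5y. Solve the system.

x(t) = 2c_1e^(-t)sin(3t) - c_1e^(-t)cos(3t) - c_2e^(-t)sin(3t) - 2c_2e^(-t)cos(3t), y(t) = c_1e^(-t)sin(3t) - c_2e^(-t)cos(3t)

Coefficient matrix A = [[-7, 15], [-3, 5]].
Characteristic polynomial det(A - λI) = λ^2 + 2λ + 10 = 0.
Eigenvalues λ = -1 ± 3i (complex conjugate pair).
For λ=-1+3i: an eigenvector is (-1,0) - i(2,1) = (-1 - 2i, 0 - i).
A real fundamental pair from Re and Im of e^((-1+3i)t)v: X_1 = e^(-t)(cos(3t)·(-1,0) + sin(3t)·(2,1)), X_2 = e^(-t)(sin(3t)·(-1,0) - cos(3t)·(2,1)).
General solution: c_1X_1 + c_2X_2.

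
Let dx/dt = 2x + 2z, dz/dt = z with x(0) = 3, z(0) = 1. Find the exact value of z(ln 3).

3

A = [[2,2],[0,1]]; eigenvalues λ = 2, 1.
Eigenvectors: (-1,0) for λ=2, (2,-1) for λ=1.
From the initial condition, c_1 = -5, c_2 = -1.
z(ln 3) = (-5)(3^2)(0) + (-1)(3^1)(-1) = 3.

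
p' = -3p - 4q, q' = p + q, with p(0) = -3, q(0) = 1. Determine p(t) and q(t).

p(t) = 2te^(-t) - 3e^(-t), q(t) = -te^(-t) + e^(-t)

Coefficient matrix A = [[-3, -4], [1, 1]].
Characteristic polynomial det(A - λI) = λ^2 + 2λ + 1 = 0.
Single eigenvalue λ = -1 with algebraic multiplicity 2.
Eigenvector v = (-2,1); generalized eigenvector w with (A-λI)w=v is (-1,1).
General solution: e^(-t)[K_1·v + K_2·(t·v + w)].
Applying p(0)=-3, q(0)=1 gives K_1=2, K_2=-1.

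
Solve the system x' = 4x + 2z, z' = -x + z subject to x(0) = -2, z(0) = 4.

Coefficient matrix A = [[4, 2], [-1, 1]].
Characteristic polynomial det(A - λI) = λ^2 - 5λ + 6 = 0.
Eigenvalues λ = 2, 3.
For λ=2: (A-λI) row 1 is [2, 2], so an eigenvector is (1, -1).
For λ=3: (A-λI) row 1 is [1, 2], so an eigenvector is (-2, 1).
General solution: c_1e^(2t)(1,-1) + c_2e^(3t)(-2,1).
Applying x(0)=-2, z(0)=4 gives c_1=-6, c_2=-2.

x(t) = 4e^(3t) - 6e^(2t), z(t) = -2e^(3t) + 6e^(2t)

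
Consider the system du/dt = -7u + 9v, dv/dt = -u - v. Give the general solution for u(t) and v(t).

Coefficient matrix A = [[-7, 9], [-1, -1]].
Characteristic polynomial det(A - λI) = λ^2 + 8λ + 16 = 0.
Single eigenvalue λ = -4 with algebraic multiplicity 2.
Eigenvector v = (-3,-1); generalized eigenvector w with (A-λI)w=v is (-2,-1).
General solution: e^(-4t)[C_1·v + C_2·(t·v + w)].

u(t) = -3C_1e^(-4t) - 3C_2te^(-4t) - 2C_2e^(-4t), v(t) = -C_1e^(-4t) - C_2te^(-4t) - C_2e^(-4t)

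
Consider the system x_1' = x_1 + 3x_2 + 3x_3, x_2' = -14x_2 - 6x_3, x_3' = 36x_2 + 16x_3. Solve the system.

Coefficient matrix A = [[1, 3, 3], [0, -14, -6], [0, 36, 16]].
det(A - λI) = 0 gives eigenvalues λ = 1, -2, 4.
For λ=1: eigenvector (1,0,0).
For λ=-2: eigenvector (1,1,-2).
For λ=4: eigenvector (2,-1,3).
General solution: c_1e^(t)(1,0,0) + c_2e^(-2t)(1,1,-2) + c_3e^(4t)(2,-1,3).

x_1(t) = c_1e^(t) + c_2e^(-2t) + 2c_3e^(4t), x_2(t) = c_2e^(-2t) - c_3e^(4t), x_3(t) = -2c_2e^(-2t) + 3c_3e^(4t)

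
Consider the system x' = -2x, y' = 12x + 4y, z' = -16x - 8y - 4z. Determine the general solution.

x(t) = c_2e^(-2t), y(t) = c_1e^(4t) - 2c_2e^(-2t), z(t) = -c_1e^(4t) + c_3e^(-4t)

Coefficient matrix A = [[-2, 0, 0], [12, 4, 0], [-16, -8, -4]].
det(A - λI) = 0 gives eigenvalues λ = 4, -2, -4.
For λ=4: eigenvector (0,1,-1).
For λ=-2: eigenvector (1,-2,0).
For λ=-4: eigenvector (0,0,1).
General solution: c_1e^(4t)(0,1,-1) + c_2e^(-2t)(1,-2,0) + c_3e^(-4t)(0,0,1).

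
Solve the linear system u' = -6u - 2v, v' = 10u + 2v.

Coefficient matrix A = [[-6, -2], [10, 2]].
Characteristic polynomial det(A - λI) = λ^2 + 4λ + 8 = 0.
Eigenvalues λ = -2 ± 2i (complex conjugate pair).
For λ=-2+2i: an eigenvector is (0,1) - i(-1,2) = (0 + i, 1 - 2i).
A real fundamental pair from Re and Im of e^((-2+2i)t)v: X_1 = e^(-2t)(cos(2t)·(0,1) + sin(2t)·(-1,2)), X_2 = e^(-2t)(sin(2t)·(0,1) - cos(2t)·(-1,2)).
General solution: K_1X_1 + K_2X_2.

u(t) = -K_1e^(-2t)sin(2t) + K_2e^(-2t)cos(2t), v(t) = 2K_1e^(-2t)sin(2t) + K_1e^(-2t)cos(2t) + K_2e^(-2t)sin(2t) - 2K_2e^(-2t)cos(2t)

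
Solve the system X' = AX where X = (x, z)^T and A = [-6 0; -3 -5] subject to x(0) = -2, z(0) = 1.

Coefficient matrix A = [[-6, 0], [-3, -5]].
Characteristic polynomial det(A - λI) = λ^2 + 11λ + 30 = 0.
Eigenvalues λ = -6, -5.
For λ=-6: (A-λI) row 2 is [-3, 1], so an eigenvector is (1, 3).
For λ=-5: (A-λI) row 1 is [-1, 0], so an eigenvector is (0, 1).
General solution: C_1e^(-6t)(1,3) + C_2e^(-5t)(0,1).
Applying x(0)=-2, z(0)=1 gives C_1=-2, C_2=7.

x(t) = -2e^(-6t), z(t) = 7e^(-5t) - 6e^(-6t)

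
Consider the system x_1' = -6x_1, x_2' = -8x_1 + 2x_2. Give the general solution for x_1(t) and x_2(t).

Coefficient matrix A = [[-6, 0], [-8, 2]].
Characteristic polynomial det(A - λI) = λ^2 + 4λ - 12 = 0.
Eigenvalues λ = -6, 2.
For λ=-6: (A-λI) row 2 is [-8, 8], so an eigenvector is (1, 1).
For λ=2: (A-λI) row 1 is [-8, 0], so an eigenvector is (0, -1).
General solution: c_1e^(-6t)(1,1) + c_2e^(2t)(0,-1).

x_1(t) = c_1e^(-6t), x_2(t) = c_1e^(-6t) - c_2e^(2t)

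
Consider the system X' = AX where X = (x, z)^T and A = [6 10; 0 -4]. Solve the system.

x(t) = -K_1e^(6t) - K_2e^(-4t), z(t) = K_2e^(-4t)

Coefficient matrix A = [[6, 10], [0, -4]].
Characteristic polynomial det(A - λI) = λ^2 - 2λ - 24 = 0.
Eigenvalues λ = 6, -4.
For λ=6: (A-λI) row 1 is [0, 10], so an eigenvector is (-1, 0).
For λ=-4: (A-λI) row 1 is [10, 10], so an eigenvector is (-1, 1).
General solution: K_1e^(6t)(-1,0) + K_2e^(-4t)(-1,1).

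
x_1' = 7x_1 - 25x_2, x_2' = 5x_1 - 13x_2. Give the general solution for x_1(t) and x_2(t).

x_1(t) = -c_1e^(-3t)sin(5t) + 2c_1e^(-3t)cos(5t) + 2c_2e^(-3t)sin(5t) + c_2e^(-3t)cos(5t), x_2(t) = c_1e^(-3t)cos(5t) + c_2e^(-3t)sin(5t)

Coefficient matrix A = [[7, -25], [5, -13]].
Characteristic polynomial det(A - λI) = λ^2 + 6λ + 34 = 0.
Eigenvalues λ = -3 ± 5i (complex conjugate pair).
For λ=-3+5i: an eigenvector is (2,1) - i(-1,0) = (2 + i, 1).
A real fundamental pair from Re and Im of e^((-3+5i)t)v: X_1 = e^(-3t)(cos(5t)·(2,1) + sin(5t)·(-1,0)), X_2 = e^(-3t)(sin(5t)·(2,1) - cos(5t)·(-1,0)).
General solution: c_1X_1 + c_2X_2.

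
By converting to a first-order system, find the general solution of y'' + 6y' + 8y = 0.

Let x_1 = y, x_2 = y'. Then x_1' = x_2 and x_2' = -8x_1 - 6x_2.
A = [[0,1],[-8,-6]]; det(A-λI) = λ^2 + 6λ + 8.
Eigenvalues λ = -4, -2 with eigenvectors (1,-4), (1,-2).

y(t) = C_1e^(-4t) + C_2e^(-2t)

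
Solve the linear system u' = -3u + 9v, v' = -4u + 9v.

u(t) = -3c_1e^(3t) - 3c_2te^(3t) - c_2e^(3t), v(t) = -2c_1e^(3t) - 2c_2te^(3t) - c_2e^(3t)

Coefficient matrix A = [[-3, 9], [-4, 9]].
Characteristic polynomial det(A - λI) = λ^2 - 6λ + 9 = 0.
Single eigenvalue λ = 3 with algebraic multiplicity 2.
Eigenvector v = (-3,-2); generalized eigenvector w with (A-λI)w=v is (-1,-1).
General solution: e^(3t)[c_1·v + c_2·(t·v + w)].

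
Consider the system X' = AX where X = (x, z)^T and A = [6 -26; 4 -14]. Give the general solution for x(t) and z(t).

x(t) = 2K_1e^(-4t)sin(2t) + 3K_1e^(-4t)cos(2t) + 3K_2e^(-4t)sin(2t) - 2K_2e^(-4t)cos(2t), z(t) = K_1e^(-4t)sin(2t) + K_1e^(-4t)cos(2t) + K_2e^(-4t)sin(2t) - K_2e^(-4t)cos(2t)

Coefficient matrix A = [[6, -26], [4, -14]].
Characteristic polynomial det(A - λI) = λ^2 + 8λ + 20 = 0.
Eigenvalues λ = -4 ± 2i (complex conjugate pair).
For λ=-4+2i: an eigenvector is (3,1) - i(2,1) = (3 - 2i, 1 - i).
A real fundamental pair from Re and Im of e^((-4+2i)t)v: X_1 = e^(-4t)(cos(2t)·(3,1) + sin(2t)·(2,1)), X_2 = e^(-4t)(sin(2t)·(3,1) - cos(2t)·(2,1)).
General solution: K_1X_1 + K_2X_2.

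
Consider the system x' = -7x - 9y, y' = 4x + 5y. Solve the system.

Coefficient matrix A = [[-7, -9], [4, 5]].
Characteristic polynomial det(A - λI) = λ^2 + 2λ + 1 = 0.
Single eigenvalue λ = -1 with algebraic multiplicity 2.
Eigenvector v = (3,-2); generalized eigenvector w with (A-λI)w=v is (-2,1).
General solution: e^(-t)[c_1·v + c_2·(t·v + w)].

x(t) = 3c_1e^(-t) + 3c_2te^(-t) - 2c_2e^(-t), y(t) = -2c_1e^(-t) - 2c_2te^(-t) + c_2e^(-t)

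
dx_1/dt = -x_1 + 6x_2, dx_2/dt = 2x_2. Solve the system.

x_1(t) = -C_1e^(-t) - 2C_2e^(2t), x_2(t) = -C_2e^(2t)

Coefficient matrix A = [[-1, 6], [0, 2]].
Characteristic polynomial det(A - λI) = λ^2 - λ - 2 = 0.
Eigenvalues λ = -1, 2.
For λ=-1: (A-λI) row 1 is [0, 6], so an eigenvector is (-1, 0).
For λ=2: (A-λI) row 1 is [-3, 6], so an eigenvector is (-2, -1).
General solution: C_1e^(-t)(-1,0) + C_2e^(2t)(-2,-1).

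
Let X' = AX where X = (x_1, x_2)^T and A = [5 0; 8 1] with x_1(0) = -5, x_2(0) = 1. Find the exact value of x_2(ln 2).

A = [[5,0],[8,1]]; eigenvalues λ = 1, 5.
Eigenvectors: (0,-1) for λ=1, (-1,-2) for λ=5.
From the initial condition, c_1 = -11, c_2 = 5.
x_2(ln 2) = (-11)(2^1)(-1) + (5)(2^5)(-2) = -298.

-298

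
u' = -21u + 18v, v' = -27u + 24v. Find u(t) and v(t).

u(t) = -K_1e^(-3t) - 2K_2e^(6t), v(t) = -K_1e^(-3t) - 3K_2e^(6t)

Coefficient matrix A = [[-21, 18], [-27, 24]].
Characteristic polynomial det(A - λI) = λ^2 - 3λ - 18 = 0.
Eigenvalues λ = -3, 6.
For λ=-3: (A-λI) row 1 is [-18, 18], so an eigenvector is (-1, -1).
For λ=6: (A-λI) row 1 is [-27, 18], so an eigenvector is (-2, -3).
General solution: K_1e^(-3t)(-1,-1) + K_2e^(6t)(-2,-3).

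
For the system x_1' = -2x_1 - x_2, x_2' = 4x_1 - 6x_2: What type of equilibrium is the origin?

A = [[-2,-1],[4,-6]]; det(A-λI) = λ^2 + 8λ + 16.
repeated λ = -4 with a single eigenvector.

stable improper node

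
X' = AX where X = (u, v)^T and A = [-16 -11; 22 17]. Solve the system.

u(t) = -c_1e^(6t) + c_2e^(-5t), v(t) = 2c_1e^(6t) - c_2e^(-5t)

Coefficient matrix A = [[-16, -11], [22, 17]].
Characteristic polynomial det(A - λI) = λ^2 - λ - 30 = 0.
Eigenvalues λ = 6, -5.
For λ=6: (A-λI) row 1 is [-22, -11], so an eigenvector is (-1, 2).
For λ=-5: (A-λI) row 1 is [-11, -11], so an eigenvector is (1, -1).
General solution: c_1e^(6t)(-1,2) + c_2e^(-5t)(1,-1).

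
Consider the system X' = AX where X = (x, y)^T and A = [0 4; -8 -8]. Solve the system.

x(t) = c_1e^(-4t)cos(4t) + c_2e^(-4t)sin(4t), y(t) = -c_1e^(-4t)sin(4t) - c_1e^(-4t)cos(4t) - c_2e^(-4t)sin(4t) + c_2e^(-4t)cos(4t)

Coefficient matrix A = [[0, 4], [-8, -8]].
Characteristic polynomial det(A - λI) = λ^2 + 8λ + 32 = 0.
Eigenvalues λ = -4 ± 4i (complex conjugate pair).
For λ=-4+4i: an eigenvector is (1,-1) - i(0,-1) = (1, -1 + i).
A real fundamental pair from Re and Im of e^((-4+4i)t)v: X_1 = e^(-4t)(cos(4t)·(1,-1) + sin(4t)·(0,-1)), X_2 = e^(-4t)(sin(4t)·(1,-1) - cos(4t)·(0,-1)).
General solution: c_1X_1 + c_2X_2.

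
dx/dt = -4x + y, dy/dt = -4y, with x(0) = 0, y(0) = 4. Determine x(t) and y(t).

x(t) = 4te^(-4t), y(t) = 4e^(-4t)

Coefficient matrix A = [[-4, 1], [0, -4]].
Characteristic polynomial det(A - λI) = λ^2 + 8λ + 16 = 0.
Single eigenvalue λ = -4 with algebraic multiplicity 2.
Eigenvector v = (-1,0); generalized eigenvector w with (A-λI)w=v is (-3,-1).
General solution: e^(-4t)[K_1·v + K_2·(t·v + w)].
Applying x(0)=0, y(0)=4 gives K_1=12, K_2=-4.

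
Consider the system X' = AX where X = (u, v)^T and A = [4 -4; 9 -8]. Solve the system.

Coefficient matrix A = [[4, -4], [9, -8]].
Characteristic polynomial det(A - λI) = λ^2 + 4λ + 4 = 0.
Single eigenvalue λ = -2 with algebraic multiplicity 2.
Eigenvector v = (-2,-3); generalized eigenvector w with (A-λI)w=v is (1,2).
General solution: e^(-2t)[C_1·v + C_2·(t·v + w)].

u(t) = -2C_1e^(-2t) - 2C_2te^(-2t) + C_2e^(-2t), v(t) = -3C_1e^(-2t) - 3C_2te^(-2t) + 2C_2e^(-2t)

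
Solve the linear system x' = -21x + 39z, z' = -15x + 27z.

x(t) = 2c_1e^(3t)sin(3t) + 3c_1e^(3t)cos(3t) + 3c_2e^(3t)sin(3t) - 2c_2e^(3t)cos(3t), z(t) = c_1e^(3t)sin(3t) + 2c_1e^(3t)cos(3t) + 2c_2e^(3t)sin(3t) - c_2e^(3t)cos(3t)

Coefficient matrix A = [[-21, 39], [-15, 27]].
Characteristic polynomial det(A - λI) = λ^2 - 6λ + 18 = 0.
Eigenvalues λ = 3 ± 3i (complex conjugate pair).
For λ=3+3i: an eigenvector is (3,2) - i(2,1) = (3 - 2i, 2 - i).
A real fundamental pair from Re and Im of e^((3+3i)t)v: X_1 = e^(3t)(cos(3t)·(3,2) + sin(3t)·(2,1)), X_2 = e^(3t)(sin(3t)·(3,2) - cos(3t)·(2,1)).
General solution: c_1X_1 + c_2X_2.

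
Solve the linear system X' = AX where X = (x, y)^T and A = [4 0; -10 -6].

x(t) = c_2e^(4t), y(t) = c_1e^(-6t) - c_2e^(4t)

Coefficient matrix A = [[4, 0], [-10, -6]].
Characteristic polynomial det(A - λI) = λ^2 + 2λ - 24 = 0.
Eigenvalues λ = -6, 4.
For λ=-6: (A-λI) row 1 is [10, 0], so an eigenvector is (0, 1).
For λ=4: (A-λI) row 2 is [-10, -10], so an eigenvector is (1, -1).
General solution: c_1e^(-6t)(0,1) + c_2e^(4t)(1,-1).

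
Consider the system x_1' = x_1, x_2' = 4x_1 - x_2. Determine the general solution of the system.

Coefficient matrix A = [[1, 0], [4, -1]].
Characteristic polynomial det(A - λI) = λ^2 - 1 = 0.
Eigenvalues λ = -1, 1.
For λ=-1: (A-λI) row 1 is [2, 0], so an eigenvector is (0, 1).
For λ=1: (A-λI) row 2 is [4, -2], so an eigenvector is (1, 2).
General solution: c_1e^(-t)(0,1) + c_2e^(t)(1,2).

x_1(t) = c_2e^(t), x_2(t) = c_1e^(-t) + 2c_2e^(t)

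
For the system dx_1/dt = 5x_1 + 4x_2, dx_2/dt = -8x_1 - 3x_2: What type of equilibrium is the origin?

A = [[5,4],[-8,-3]]; det(A-λI) = λ^2 - 2λ + 17.
λ = 1 ± 4i: positive real part.

unstable spiral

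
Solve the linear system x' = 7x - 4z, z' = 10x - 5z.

Coefficient matrix A = [[7, -4], [10, -5]].
Characteristic polynomial det(A - λI) = λ^2 - 2λ + 5 = 0.
Eigenvalues λ = 1 ± 2i (complex conjugate pair).
For λ=1+2i: an eigenvector is (-1,-1) - i(-1,-2) = (-1 + i, -1 + 2i).
A real fundamental pair from Re and Im of e^((1+2i)t)v: X_1 = e^(t)(cos(2t)·(-1,-1) + sin(2t)·(-1,-2)), X_2 = e^(t)(sin(2t)·(-1,-1) - cos(2t)·(-1,-2)).
General solution: K_1X_1 + K_2X_2.

x(t) = -K_1e^(t)sin(2t) - K_1e^(t)cos(2t) - K_2e^(t)sin(2t) + K_2e^(t)cos(2t), z(t) = -2K_1e^(t)sin(2t) - K_1e^(t)cos(2t) - K_2e^(t)sin(2t) + 2K_2e^(t)cos(2t)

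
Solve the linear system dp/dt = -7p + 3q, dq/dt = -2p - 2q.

p(t) = K_1e^(-4t) - 3K_2e^(-5t), q(t) = K_1e^(-4t) - 2K_2e^(-5t)

Coefficient matrix A = [[-7, 3], [-2, -2]].
Characteristic polynomial det(A - λI) = λ^2 + 9λ + 20 = 0.
Eigenvalues λ = -4, -5.
For λ=-4: (A-λI) row 1 is [-3, 3], so an eigenvector is (1, 1).
For λ=-5: (A-λI) row 1 is [-2, 3], so an eigenvector is (-3, -2).
General solution: K_1e^(-4t)(1,1) + K_2e^(-5t)(-3,-2).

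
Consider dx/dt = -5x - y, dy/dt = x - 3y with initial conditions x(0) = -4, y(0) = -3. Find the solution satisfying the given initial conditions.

x(t) = 7te^(-4t) - 4e^(-4t), y(t) = -7te^(-4t) - 3e^(-4t)

Coefficient matrix A = [[-5, -1], [1, -3]].
Characteristic polynomial det(A - λI) = λ^2 + 8λ + 16 = 0.
Single eigenvalue λ = -4 with algebraic multiplicity 2.
Eigenvector v = (1,-1); generalized eigenvector w with (A-λI)w=v is (-1,0).
General solution: e^(-4t)[C_1·v + C_2·(t·v + w)].
Applying x(0)=-4, y(0)=-3 gives C_1=3, C_2=7.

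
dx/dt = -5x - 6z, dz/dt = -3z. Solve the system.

x(t) = -3c_1e^(-3t) - c_2e^(-5t), z(t) = c_1e^(-3t)

Coefficient matrix A = [[-5, -6], [0, -3]].
Characteristic polynomial det(A - λI) = λ^2 + 8λ + 15 = 0.
Eigenvalues λ = -3, -5.
For λ=-3: (A-λI) row 1 is [-2, -6], so an eigenvector is (-3, 1).
For λ=-5: (A-λI) row 1 is [0, -6], so an eigenvector is (-1, 0).
General solution: c_1e^(-3t)(-3,1) + c_2e^(-5t)(-1,0).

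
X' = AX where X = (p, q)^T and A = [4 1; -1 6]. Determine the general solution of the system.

p(t) = -K_1e^(5t) - K_2te^(5t) - 2K_2e^(5t), q(t) = -K_1e^(5t) - K_2te^(5t) - 3K_2e^(5t)

Coefficient matrix A = [[4, 1], [-1, 6]].
Characteristic polynomial det(A - λI) = λ^2 - 10λ + 25 = 0.
Single eigenvalue λ = 5 with algebraic multiplicity 2.
Eigenvector v = (-1,-1); generalized eigenvector w with (A-λI)w=v is (-2,-3).
General solution: e^(5t)[K_1·v + K_2·(t·v + w)].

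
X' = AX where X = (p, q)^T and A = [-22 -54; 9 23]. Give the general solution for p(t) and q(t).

p(t) = 3K_1e^(-4t) - 2K_2e^(5t), q(t) = -K_1e^(-4t) + K_2e^(5t)

Coefficient matrix A = [[-22, -54], [9, 23]].
Characteristic polynomial det(A - λI) = λ^2 - λ - 20 = 0.
Eigenvalues λ = -4, 5.
For λ=-4: (A-λI) row 1 is [-18, -54], so an eigenvector is (3, -1).
For λ=5: (A-λI) row 1 is [-27, -54], so an eigenvector is (-2, 1).
General solution: K_1e^(-4t)(3,-1) + K_2e^(5t)(-2,1).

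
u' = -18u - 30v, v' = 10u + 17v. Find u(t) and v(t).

Coefficient matrix A = [[-18, -30], [10, 17]].
Characteristic polynomial det(A - λI) = λ^2 + λ - 6 = 0.
Eigenvalues λ = 2, -3.
For λ=2: (A-λI) row 1 is [-20, -30], so an eigenvector is (-3, 2).
For λ=-3: (A-λI) row 1 is [-15, -30], so an eigenvector is (2, -1).
General solution: C_1e^(2t)(-3,2) + C_2e^(-3t)(2,-1).

u(t) = -3C_1e^(2t) + 2C_2e^(-3t), v(t) = 2C_1e^(2t) - C_2e^(-3t)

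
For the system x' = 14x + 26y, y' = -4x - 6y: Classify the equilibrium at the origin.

unstable spiral

A = [[14,26],[-4,-6]]; det(A-λI) = λ^2 - 8λ + 20.
λ = 4 ± 2i: positive real part.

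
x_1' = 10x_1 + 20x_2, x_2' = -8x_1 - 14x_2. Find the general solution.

x_1(t) = -2c_1e^(-2t)sin(4t) + c_1e^(-2t)cos(4t) + c_2e^(-2t)sin(4t) + 2c_2e^(-2t)cos(4t), x_2(t) = c_1e^(-2t)sin(4t) - c_1e^(-2t)cos(4t) - c_2e^(-2t)sin(4t) - c_2e^(-2t)cos(4t)

Coefficient matrix A = [[10, 20], [-8, -14]].
Characteristic polynomial det(A - λI) = λ^2 + 4λ + 20 = 0.
Eigenvalues λ = -2 ± 4i (complex conjugate pair).
For λ=-2+4i: an eigenvector is (1,-1) - i(-2,1) = (1 + 2i, -1 - i).
A real fundamental pair from Re and Im of e^((-2+4i)t)v: X_1 = e^(-2t)(cos(4t)·(1,-1) + sin(4t)·(-2,1)), X_2 = e^(-2t)(sin(4t)·(1,-1) - cos(4t)·(-2,1)).
General solution: c_1X_1 + c_2X_2.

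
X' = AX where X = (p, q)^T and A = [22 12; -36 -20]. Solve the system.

p(t) = -2c_1e^(4t) - c_2e^(-2t), q(t) = 3c_1e^(4t) + 2c_2e^(-2t)

Coefficient matrix A = [[22, 12], [-36, -20]].
Characteristic polynomial det(A - λI) = λ^2 - 2λ - 8 = 0.
Eigenvalues λ = 4, -2.
For λ=4: (A-λI) row 1 is [18, 12], so an eigenvector is (-2, 3).
For λ=-2: (A-λI) row 1 is [24, 12], so an eigenvector is (-1, 2).
General solution: c_1e^(4t)(-2,3) + c_2e^(-2t)(-1,2).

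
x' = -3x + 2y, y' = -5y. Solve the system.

Coefficient matrix A = [[-3, 2], [0, -5]].
Characteristic polynomial det(A - λI) = λ^2 + 8λ + 15 = 0.
Eigenvalues λ = -5, -3.
For λ=-5: (A-λI) row 1 is [2, 2], so an eigenvector is (-1, 1).
For λ=-3: (A-λI) row 1 is [0, 2], so an eigenvector is (-1, 0).
General solution: c_1e^(-5t)(-1,1) + c_2e^(-3t)(-1,0).

x(t) = -c_1e^(-5t) - c_2e^(-3t), y(t) = c_1e^(-5t)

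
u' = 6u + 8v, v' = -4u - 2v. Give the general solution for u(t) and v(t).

Coefficient matrix A = [[6, 8], [-4, -2]].
Characteristic polynomial det(A - λI) = λ^2 - 4λ + 20 = 0.
Eigenvalues λ = 2 ± 4i (complex conjugate pair).
For λ=2+4i: an eigenvector is (1,0) - i(1,-1) = (1 - i, 0 + i).
A real fundamental pair from Re and Im of e^((2+4i)t)v: X_1 = e^(2t)(cos(4t)·(1,0) + sin(4t)·(1,-1)), X_2 = e^(2t)(sin(4t)·(1,0) - cos(4t)·(1,-1)).
General solution: K_1X_1 + K_2X_2.

u(t) = K_1e^(2t)sin(4t) + K_1e^(2t)cos(4t) + K_2e^(2t)sin(4t) - K_2e^(2t)cos(4t), v(t) = -K_1e^(2t)sin(4t) + K_2e^(2t)cos(4t)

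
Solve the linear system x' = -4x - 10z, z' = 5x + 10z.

x(t) = 3K_1e^(3t)sin(t) + K_1e^(3t)cos(t) + K_2e^(3t)sin(t) - 3K_2e^(3t)cos(t), z(t) = -2K_1e^(3t)sin(t) - K_1e^(3t)cos(t) - K_2e^(3t)sin(t) + 2K_2e^(3t)cos(t)

Coefficient matrix A = [[-4, -10], [5, 10]].
Characteristic polynomial det(A - λI) = λ^2 - 6λ + 10 = 0.
Eigenvalues λ = 3 ± i (complex conjugate pair).
For λ=3+i: an eigenvector is (1,-1) - i(3,-2) = (1 - 3i, -1 + 2i).
A real fundamental pair from Re and Im of e^((3+i)t)v: X_1 = e^(3t)(cos(t)·(1,-1) + sin(t)·(3,-2)), X_2 = e^(3t)(sin(t)·(1,-1) - cos(t)·(3,-2)).
General solution: K_1X_1 + K_2X_2.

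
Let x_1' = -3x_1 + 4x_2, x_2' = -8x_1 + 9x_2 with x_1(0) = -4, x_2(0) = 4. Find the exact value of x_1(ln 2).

232

A = [[-3,4],[-8,9]]; eigenvalues λ = 5, 1.
Eigenvectors: (-1,-2) for λ=5, (-1,-1) for λ=1.
From the initial condition, c_1 = -8, c_2 = 12.
x_1(ln 2) = (-8)(2^5)(-1) + (12)(2^1)(-1) = 232.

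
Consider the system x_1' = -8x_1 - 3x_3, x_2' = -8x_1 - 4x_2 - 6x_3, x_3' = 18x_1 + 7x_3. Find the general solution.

Coefficient matrix A = [[-8, 0, -3], [-8, -4, -6], [18, 0, 7]].
det(A - λI) = 0 gives eigenvalues λ = -4, -2, 1.
For λ=-4: eigenvector (0,1,0).
For λ=-2: eigenvector (1,2,-2).
For λ=1: eigenvector (-1,-2,3).
General solution: c_1e^(-4t)(0,1,0) + c_2e^(-2t)(1,2,-2) + c_3e^(t)(-1,-2,3).

x_1(t) = c_2e^(-2t) - c_3e^(t), x_2(t) = c_1e^(-4t) + 2c_2e^(-2t) - 2c_3e^(t), x_3(t) = -2c_2e^(-2t) + 3c_3e^(t)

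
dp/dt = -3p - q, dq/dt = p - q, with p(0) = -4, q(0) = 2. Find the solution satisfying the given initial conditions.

p(t) = 2te^(-2t) - 4e^(-2t), q(t) = -2te^(-2t) + 2e^(-2t)

Coefficient matrix A = [[-3, -1], [1, -1]].
Characteristic polynomial det(A - λI) = λ^2 + 4λ + 4 = 0.
Single eigenvalue λ = -2 with algebraic multiplicity 2.
Eigenvector v = (-1,1); generalized eigenvector w with (A-λI)w=v is (2,-1).
General solution: e^(-2t)[C_1·v + C_2·(t·v + w)].
Applying p(0)=-4, q(0)=2 gives C_1=0, C_2=-2.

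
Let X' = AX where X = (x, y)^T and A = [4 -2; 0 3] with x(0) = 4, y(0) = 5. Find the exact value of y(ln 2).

40

A = [[4,-2],[0,3]]; eigenvalues λ = 3, 4.
Eigenvectors: (2,1) for λ=3, (1,0) for λ=4.
From the initial condition, c_1 = 5, c_2 = -6.
y(ln 2) = (5)(2^3)(1) + (-6)(2^4)(0) = 40.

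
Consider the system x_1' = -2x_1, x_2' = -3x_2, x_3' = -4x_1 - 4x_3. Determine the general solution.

Coefficient matrix A = [[-2, 0, 0], [0, -3, 0], [-4, 0, -4]].
det(A - λI) = 0 gives eigenvalues λ = -2, -4, -3.
For λ=-2: eigenvector (1,0,-2).
For λ=-4: eigenvector (0,0,1).
For λ=-3: eigenvector (0,1,0).
General solution: C_1e^(-2t)(1,0,-2) + C_2e^(-4t)(0,0,1) + C_3e^(-3t)(0,1,0).

x_1(t) = C_1e^(-2t), x_2(t) = C_3e^(-3t), x_3(t) = -2C_1e^(-2t) + C_2e^(-4t)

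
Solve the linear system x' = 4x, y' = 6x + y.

x(t) = -K_1e^(4t), y(t) = -2K_1e^(4t) + K_2e^(t)

Coefficient matrix A = [[4, 0], [6, 1]].
Characteristic polynomial det(A - λI) = λ^2 - 5λ + 4 = 0.
Eigenvalues λ = 4, 1.
For λ=4: (A-λI) row 2 is [6, -3], so an eigenvector is (-1, -2).
For λ=1: (A-λI) row 1 is [3, 0], so an eigenvector is (0, 1).
General solution: K_1e^(4t)(-1,-2) + K_2e^(t)(0,1).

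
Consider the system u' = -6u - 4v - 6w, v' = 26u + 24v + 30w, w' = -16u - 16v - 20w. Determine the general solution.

u(t) = c_1e^(-4t) - c_3e^(-2t), v(t) = -2c_1e^(-4t) + 3c_2e^(4t) + c_3e^(-2t), w(t) = c_1e^(-4t) - 2c_2e^(4t)

Coefficient matrix A = [[-6, -4, -6], [26, 24, 30], [-16, -16, -20]].
det(A - λI) = 0 gives eigenvalues λ = -4, 4, -2.
For λ=-4: eigenvector (1,-2,1).
For λ=4: eigenvector (0,3,-2).
For λ=-2: eigenvector (-1,1,0).
General solution: c_1e^(-4t)(1,-2,1) + c_2e^(4t)(0,3,-2) + c_3e^(-2t)(-1,1,0).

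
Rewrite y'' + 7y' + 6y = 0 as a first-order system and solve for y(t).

Let x_1 = y, x_2 = y'. Then x_1' = x_2 and x_2' = -6x_1 - 7x_2.
A = [[0,1],[-6,-7]]; det(A-λI) = λ^2 + 7λ + 6.
Eigenvalues λ = -6, -1 with eigenvectors (1,-6), (1,-1).

y(t) = C_1e^(-6t) + C_2e^(-t)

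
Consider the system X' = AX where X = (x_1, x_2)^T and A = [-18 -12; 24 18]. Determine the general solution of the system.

Coefficient matrix A = [[-18, -12], [24, 18]].
Characteristic polynomial det(A - λI) = λ^2 - 36 = 0.
Eigenvalues λ = 6, -6.
For λ=6: (A-λI) row 1 is [-24, -12], so an eigenvector is (-1, 2).
For λ=-6: (A-λI) row 1 is [-12, -12], so an eigenvector is (1, -1).
General solution: K_1e^(6t)(-1,2) + K_2e^(-6t)(1,-1).

x_1(t) = -K_1e^(6t) + K_2e^(-6t), x_2(t) = 2K_1e^(6t) - K_2e^(-6t)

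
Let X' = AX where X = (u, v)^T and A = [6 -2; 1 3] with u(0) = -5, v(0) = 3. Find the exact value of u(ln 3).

A = [[6,-2],[1,3]]; eigenvalues λ = 5, 4.
Eigenvectors: (-2,-1) for λ=5, (1,1) for λ=4.
From the initial condition, c_1 = 8, c_2 = 11.
u(ln 3) = (8)(3^5)(-2) + (11)(3^4)(1) = -2997.

-2997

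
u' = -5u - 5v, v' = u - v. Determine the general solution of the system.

Coefficient matrix A = [[-5, -5], [1, -1]].
Characteristic polynomial det(A - λI) = λ^2 + 6λ + 10 = 0.
Eigenvalues λ = -3 ± i (complex conjugate pair).
For λ=-3+i: an eigenvector is (1,0) - i(-2,1) = (1 + 2i, 0 - i).
A real fundamental pair from Re and Im of e^((-3+i)t)v: X_1 = e^(-3t)(cos(t)·(1,0) + sin(t)·(-2,1)), X_2 = e^(-3t)(sin(t)·(1,0) - cos(t)·(-2,1)).
General solution: c_1X_1 + c_2X_2.

u(t) = -2c_1e^(-3t)sin(t) + c_1e^(-3t)cos(t) + c_2e^(-3t)sin(t) + 2c_2e^(-3t)cos(t), v(t) = c_1e^(-3t)sin(t) - c_2e^(-3t)cos(t)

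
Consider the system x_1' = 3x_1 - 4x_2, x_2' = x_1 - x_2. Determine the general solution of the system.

Coefficient matrix A = [[3, -4], [1, -1]].
Characteristic polynomial det(A - λI) = λ^2 - 2λ + 1 = 0.
Single eigenvalue λ = 1 with algebraic multiplicity 2.
Eigenvector v = (2,1); generalized eigenvector w with (A-λI)w=v is (-3,-2).
General solution: e^(t)[c_1·v + c_2·(t·v + w)].

x_1(t) = 2c_1e^(t) + 2c_2te^(t) - 3c_2e^(t), x_2(t) = c_1e^(t) + c_2te^(t) - 2c_2e^(t)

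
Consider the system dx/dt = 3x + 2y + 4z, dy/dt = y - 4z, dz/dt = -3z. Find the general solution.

x(t) = K_1e^(3t) - K_2e^(t) - K_3e^(-3t), y(t) = K_2e^(t) + K_3e^(-3t), z(t) = K_3e^(-3t)

Coefficient matrix A = [[3, 2, 4], [0, 1, -4], [0, 0, -3]].
det(A - λI) = 0 gives eigenvalues λ = 3, 1, -3.
For λ=3: eigenvector (1,0,0).
For λ=1: eigenvector (-1,1,0).
For λ=-3: eigenvector (-1,1,1).
General solution: K_1e^(3t)(1,0,0) + K_2e^(t)(-1,1,0) + K_3e^(-3t)(-1,1,1).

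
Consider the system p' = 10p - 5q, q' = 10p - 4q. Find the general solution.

Coefficient matrix A = [[10, -5], [10, -4]].
Characteristic polynomial det(A - λI) = λ^2 - 6λ + 10 = 0.
Eigenvalues λ = 3 ± i (complex conjugate pair).
For λ=3+i: an eigenvector is (-2,-3) - i(1,1) = (-2 - i, -3 - i).
A real fundamental pair from Re and Im of e^((3+i)t)v: X_1 = e^(3t)(cos(t)·(-2,-3) + sin(t)·(1,1)), X_2 = e^(3t)(sin(t)·(-2,-3) - cos(t)·(1,1)).
General solution: c_1X_1 + c_2X_2.

p(t) = c_1e^(3t)sin(t) - 2c_1e^(3t)cos(t) - 2c_2e^(3t)sin(t) - c_2e^(3t)cos(t), q(t) = c_1e^(3t)sin(t) - 3c_1e^(3t)cos(t) - 3c_2e^(3t)sin(t) - c_2e^(3t)cos(t)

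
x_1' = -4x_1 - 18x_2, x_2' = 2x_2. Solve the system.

x_1(t) = c_1e^(-4t) - 3c_2e^(2t), x_2(t) = c_2e^(2t)

Coefficient matrix A = [[-4, -18], [0, 2]].
Characteristic polynomial det(A - λI) = λ^2 + 2λ - 8 = 0.
Eigenvalues λ = -4, 2.
For λ=-4: (A-λI) row 1 is [0, -18], so an eigenvector is (1, 0).
For λ=2: (A-λI) row 1 is [-6, -18], so an eigenvector is (-3, 1).
General solution: c_1e^(-4t)(1,0) + c_2e^(2t)(-3,1).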